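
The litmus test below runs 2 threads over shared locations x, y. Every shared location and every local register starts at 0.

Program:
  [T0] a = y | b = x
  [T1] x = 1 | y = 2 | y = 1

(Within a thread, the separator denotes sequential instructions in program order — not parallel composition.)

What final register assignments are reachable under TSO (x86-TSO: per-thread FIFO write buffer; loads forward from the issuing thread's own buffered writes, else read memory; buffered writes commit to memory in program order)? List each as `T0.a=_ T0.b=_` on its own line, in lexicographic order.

T0.a=0 T0.b=0
T0.a=0 T0.b=1
T0.a=1 T0.b=1
T0.a=2 T0.b=1

outcome vector order: (T0.a,T0.b)
|TSO outcomes| = 4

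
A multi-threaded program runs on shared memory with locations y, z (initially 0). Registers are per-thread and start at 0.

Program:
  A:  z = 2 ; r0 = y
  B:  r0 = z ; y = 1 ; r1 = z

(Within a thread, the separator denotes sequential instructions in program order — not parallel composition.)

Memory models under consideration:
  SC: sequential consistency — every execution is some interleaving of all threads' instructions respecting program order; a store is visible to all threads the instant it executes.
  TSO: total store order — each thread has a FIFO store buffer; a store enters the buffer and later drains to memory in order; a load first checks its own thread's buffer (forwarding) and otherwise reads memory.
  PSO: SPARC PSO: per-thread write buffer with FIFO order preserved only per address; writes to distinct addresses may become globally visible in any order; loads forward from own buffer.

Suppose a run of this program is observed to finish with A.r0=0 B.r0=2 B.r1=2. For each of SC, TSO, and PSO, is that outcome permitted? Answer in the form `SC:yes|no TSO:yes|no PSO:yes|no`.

SC:yes TSO:yes PSO:yes

outcome vector order: (A.r0,B.r0,B.r1)
under SC → 002 022 100 102 122
under TSO → 000 002 022 100 102 122
under PSO → 000 002 022 100 102 122
target 022 ∈ {SC,TSO,PSO}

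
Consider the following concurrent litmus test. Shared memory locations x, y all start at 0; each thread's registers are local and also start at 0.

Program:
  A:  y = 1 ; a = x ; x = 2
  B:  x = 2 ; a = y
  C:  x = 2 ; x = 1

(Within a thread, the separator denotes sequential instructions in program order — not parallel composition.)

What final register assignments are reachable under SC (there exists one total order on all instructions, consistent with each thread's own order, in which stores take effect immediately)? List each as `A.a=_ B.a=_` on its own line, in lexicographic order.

A.a=0 B.a=1
A.a=1 B.a=0
A.a=1 B.a=1
A.a=2 B.a=0
A.a=2 B.a=1

outcome vector order: (A.a,B.a)
|SC outcomes| = 5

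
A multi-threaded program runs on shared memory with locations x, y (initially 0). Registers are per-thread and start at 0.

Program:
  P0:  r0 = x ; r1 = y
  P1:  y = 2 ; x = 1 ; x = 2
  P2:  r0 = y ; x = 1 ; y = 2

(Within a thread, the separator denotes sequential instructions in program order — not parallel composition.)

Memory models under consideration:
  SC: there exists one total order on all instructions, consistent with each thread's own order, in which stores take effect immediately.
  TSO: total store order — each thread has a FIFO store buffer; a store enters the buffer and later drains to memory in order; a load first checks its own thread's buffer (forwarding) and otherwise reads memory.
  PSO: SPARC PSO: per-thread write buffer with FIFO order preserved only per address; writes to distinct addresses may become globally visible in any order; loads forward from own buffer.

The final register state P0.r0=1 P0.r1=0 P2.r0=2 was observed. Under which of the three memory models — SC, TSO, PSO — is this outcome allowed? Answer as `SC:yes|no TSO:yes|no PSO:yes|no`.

SC:no TSO:no PSO:yes

outcome vector order: (P0.r0,P0.r1,P2.r0)
under SC → 0/0/0; 0/0/2; 0/2/0; 0/2/2; 1/0/0; 1/2/0; 1/2/2; 2/2/0; 2/2/2
under TSO → 0/0/0; 0/0/2; 0/2/0; 0/2/2; 1/0/0; 1/2/0; 1/2/2; 2/2/0; 2/2/2
under PSO → 0/0/0; 0/0/2; 0/2/0; 0/2/2; 1/0/0; 1/0/2; 1/2/0; 1/2/2; 2/0/0; 2/0/2; 2/2/0; 2/2/2
target 1/0/2 ∈ {PSO}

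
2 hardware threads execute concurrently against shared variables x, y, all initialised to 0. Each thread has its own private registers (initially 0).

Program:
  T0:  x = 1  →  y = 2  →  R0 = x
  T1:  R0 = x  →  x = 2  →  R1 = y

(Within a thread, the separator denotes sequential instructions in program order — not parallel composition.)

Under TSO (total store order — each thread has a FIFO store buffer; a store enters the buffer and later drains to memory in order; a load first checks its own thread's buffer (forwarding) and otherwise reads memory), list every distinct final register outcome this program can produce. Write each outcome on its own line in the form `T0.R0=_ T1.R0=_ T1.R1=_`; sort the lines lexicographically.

outcome vector order: (T0.R0,T1.R0,T1.R1)
|TSO outcomes| = 8

T0.R0=1 T1.R0=0 T1.R1=0
T0.R0=1 T1.R0=0 T1.R1=2
T0.R0=1 T1.R0=1 T1.R1=0
T0.R0=1 T1.R0=1 T1.R1=2
T0.R0=2 T1.R0=0 T1.R1=0
T0.R0=2 T1.R0=0 T1.R1=2
T0.R0=2 T1.R0=1 T1.R1=0
T0.R0=2 T1.R0=1 T1.R1=2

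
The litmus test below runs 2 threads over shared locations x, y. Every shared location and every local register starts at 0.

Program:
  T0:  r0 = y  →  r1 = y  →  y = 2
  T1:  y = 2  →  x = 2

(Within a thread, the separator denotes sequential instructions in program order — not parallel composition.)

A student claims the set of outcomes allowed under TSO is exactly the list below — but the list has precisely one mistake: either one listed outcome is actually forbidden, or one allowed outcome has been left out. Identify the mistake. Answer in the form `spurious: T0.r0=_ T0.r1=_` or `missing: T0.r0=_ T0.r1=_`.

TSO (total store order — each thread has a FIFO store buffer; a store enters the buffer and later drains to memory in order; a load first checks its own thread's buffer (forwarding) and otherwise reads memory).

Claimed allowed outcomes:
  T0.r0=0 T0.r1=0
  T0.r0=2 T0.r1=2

outcome vector order: (T0.r0,T0.r1)
[TSO] allowed = {0/0, 0/2, 2/2}
TSO∖claimed = {0/2}

missing: T0.r0=0 T0.r1=2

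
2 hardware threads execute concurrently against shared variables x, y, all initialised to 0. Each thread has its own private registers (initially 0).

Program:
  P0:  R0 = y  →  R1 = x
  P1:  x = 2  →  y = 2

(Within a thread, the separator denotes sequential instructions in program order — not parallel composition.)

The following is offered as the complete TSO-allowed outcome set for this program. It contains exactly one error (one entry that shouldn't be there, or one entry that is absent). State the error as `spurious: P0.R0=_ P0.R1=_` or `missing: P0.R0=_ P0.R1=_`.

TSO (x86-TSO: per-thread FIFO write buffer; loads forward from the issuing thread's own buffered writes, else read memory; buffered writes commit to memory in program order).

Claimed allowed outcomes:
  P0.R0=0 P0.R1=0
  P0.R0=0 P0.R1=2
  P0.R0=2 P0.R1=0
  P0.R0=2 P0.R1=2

spurious: P0.R0=2 P0.R1=0

outcome vector order: (P0.R0,P0.R1)
[TSO] allowed = {<0 0>; <0 2>; <2 2>}
claimed∖TSO = {<2 0>}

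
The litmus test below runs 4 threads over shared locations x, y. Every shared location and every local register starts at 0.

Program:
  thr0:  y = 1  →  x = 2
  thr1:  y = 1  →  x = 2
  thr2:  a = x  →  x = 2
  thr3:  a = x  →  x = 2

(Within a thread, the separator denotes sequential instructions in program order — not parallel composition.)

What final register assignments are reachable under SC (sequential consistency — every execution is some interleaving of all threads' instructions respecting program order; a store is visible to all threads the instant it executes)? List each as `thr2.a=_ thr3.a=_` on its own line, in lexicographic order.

thr2.a=0 thr3.a=0
thr2.a=0 thr3.a=2
thr2.a=2 thr3.a=0
thr2.a=2 thr3.a=2

outcome vector order: (thr2.a,thr3.a)
|SC outcomes| = 4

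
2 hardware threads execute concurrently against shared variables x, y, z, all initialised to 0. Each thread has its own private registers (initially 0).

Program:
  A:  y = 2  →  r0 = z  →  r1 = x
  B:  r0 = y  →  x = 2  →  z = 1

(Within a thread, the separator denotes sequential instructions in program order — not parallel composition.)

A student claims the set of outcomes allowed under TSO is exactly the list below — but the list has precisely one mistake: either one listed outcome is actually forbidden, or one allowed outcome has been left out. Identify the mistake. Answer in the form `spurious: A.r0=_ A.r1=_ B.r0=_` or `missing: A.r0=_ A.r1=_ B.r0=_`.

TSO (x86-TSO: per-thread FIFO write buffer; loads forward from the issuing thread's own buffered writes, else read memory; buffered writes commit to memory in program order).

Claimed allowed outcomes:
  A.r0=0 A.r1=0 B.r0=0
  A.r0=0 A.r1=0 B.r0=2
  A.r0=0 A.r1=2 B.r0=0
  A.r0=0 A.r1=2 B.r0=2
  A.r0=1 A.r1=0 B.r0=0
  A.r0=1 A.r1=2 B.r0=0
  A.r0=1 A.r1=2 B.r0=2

spurious: A.r0=1 A.r1=0 B.r0=0

outcome vector order: (A.r0,A.r1,B.r0)
TSO (6): (0,0,0) (0,0,2) (0,2,0) (0,2,2) (1,2,0) (1,2,2)
claimed∖TSO = {(1,0,0)}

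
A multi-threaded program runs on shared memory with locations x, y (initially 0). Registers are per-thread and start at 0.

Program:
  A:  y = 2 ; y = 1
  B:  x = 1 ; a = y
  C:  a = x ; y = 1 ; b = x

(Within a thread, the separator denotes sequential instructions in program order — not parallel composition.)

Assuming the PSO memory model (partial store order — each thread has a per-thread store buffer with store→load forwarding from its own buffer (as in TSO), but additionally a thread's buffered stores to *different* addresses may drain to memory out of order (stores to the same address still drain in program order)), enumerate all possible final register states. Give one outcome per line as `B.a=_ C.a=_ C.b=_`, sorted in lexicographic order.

B.a=0 C.a=0 C.b=0
B.a=0 C.a=0 C.b=1
B.a=0 C.a=1 C.b=1
B.a=1 C.a=0 C.b=0
B.a=1 C.a=0 C.b=1
B.a=1 C.a=1 C.b=1
B.a=2 C.a=0 C.b=0
B.a=2 C.a=0 C.b=1
B.a=2 C.a=1 C.b=1

outcome vector order: (B.a,C.a,C.b)
|PSO outcomes| = 9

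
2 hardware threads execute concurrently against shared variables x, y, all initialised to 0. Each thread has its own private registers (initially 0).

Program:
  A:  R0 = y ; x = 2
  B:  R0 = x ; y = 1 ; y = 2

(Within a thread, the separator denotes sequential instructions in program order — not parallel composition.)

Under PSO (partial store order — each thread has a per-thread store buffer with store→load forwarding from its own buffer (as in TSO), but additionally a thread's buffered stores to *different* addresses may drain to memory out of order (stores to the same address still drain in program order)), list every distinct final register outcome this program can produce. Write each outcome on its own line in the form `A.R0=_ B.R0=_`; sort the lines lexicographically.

A.R0=0 B.R0=0
A.R0=0 B.R0=2
A.R0=1 B.R0=0
A.R0=2 B.R0=0

outcome vector order: (A.R0,B.R0)
|PSO outcomes| = 4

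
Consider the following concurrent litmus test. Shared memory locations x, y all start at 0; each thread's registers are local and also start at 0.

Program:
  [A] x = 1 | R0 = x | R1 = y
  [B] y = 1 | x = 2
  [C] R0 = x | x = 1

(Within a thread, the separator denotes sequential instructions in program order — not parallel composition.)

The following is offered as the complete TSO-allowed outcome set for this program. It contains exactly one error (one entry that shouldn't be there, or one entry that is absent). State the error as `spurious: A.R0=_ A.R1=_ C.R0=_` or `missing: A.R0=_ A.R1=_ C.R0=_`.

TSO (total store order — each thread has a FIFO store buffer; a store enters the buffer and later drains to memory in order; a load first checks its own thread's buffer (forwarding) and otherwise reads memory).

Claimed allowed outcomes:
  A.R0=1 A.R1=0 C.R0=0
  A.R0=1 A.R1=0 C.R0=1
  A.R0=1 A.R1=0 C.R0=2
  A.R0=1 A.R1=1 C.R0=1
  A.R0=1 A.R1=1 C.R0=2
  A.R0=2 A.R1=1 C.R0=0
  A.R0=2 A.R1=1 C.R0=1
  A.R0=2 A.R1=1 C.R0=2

outcome vector order: (A.R0,A.R1,C.R0)
TSO: 9 outcomes — {<1 0 0>; <1 0 1>; <1 0 2>; <1 1 0>; <1 1 1>; <1 1 2>; <2 1 0>; <2 1 1>; <2 1 2>}
TSO∖claimed = {<1 1 0>}

missing: A.R0=1 A.R1=1 C.R0=0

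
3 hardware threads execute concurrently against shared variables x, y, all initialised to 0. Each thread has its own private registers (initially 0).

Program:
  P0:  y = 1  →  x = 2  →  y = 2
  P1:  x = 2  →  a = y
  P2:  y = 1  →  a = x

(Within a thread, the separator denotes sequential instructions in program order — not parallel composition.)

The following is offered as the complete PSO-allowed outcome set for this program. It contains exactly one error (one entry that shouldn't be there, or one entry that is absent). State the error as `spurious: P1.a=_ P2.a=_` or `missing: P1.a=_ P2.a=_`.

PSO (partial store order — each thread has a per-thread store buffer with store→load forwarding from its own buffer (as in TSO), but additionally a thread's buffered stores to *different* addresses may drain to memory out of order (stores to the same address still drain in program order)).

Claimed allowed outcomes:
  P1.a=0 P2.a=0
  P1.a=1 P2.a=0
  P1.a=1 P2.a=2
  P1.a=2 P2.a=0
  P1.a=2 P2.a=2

outcome vector order: (P1.a,P2.a)
under PSO → 00; 02; 10; 12; 20; 22
PSO∖claimed = {02}

missing: P1.a=0 P2.a=2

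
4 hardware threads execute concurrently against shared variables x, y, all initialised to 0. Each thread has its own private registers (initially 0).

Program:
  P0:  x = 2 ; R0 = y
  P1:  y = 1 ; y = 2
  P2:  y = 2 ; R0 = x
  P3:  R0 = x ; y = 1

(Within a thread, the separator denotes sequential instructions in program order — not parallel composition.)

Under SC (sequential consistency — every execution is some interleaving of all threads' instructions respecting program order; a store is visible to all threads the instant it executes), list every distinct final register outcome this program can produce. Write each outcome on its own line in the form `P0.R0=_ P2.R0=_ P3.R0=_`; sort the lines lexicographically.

P0.R0=0 P2.R0=2 P3.R0=0
P0.R0=0 P2.R0=2 P3.R0=2
P0.R0=1 P2.R0=0 P3.R0=0
P0.R0=1 P2.R0=0 P3.R0=2
P0.R0=1 P2.R0=2 P3.R0=0
P0.R0=1 P2.R0=2 P3.R0=2
P0.R0=2 P2.R0=0 P3.R0=0
P0.R0=2 P2.R0=0 P3.R0=2
P0.R0=2 P2.R0=2 P3.R0=0
P0.R0=2 P2.R0=2 P3.R0=2

outcome vector order: (P0.R0,P2.R0,P3.R0)
|SC outcomes| = 10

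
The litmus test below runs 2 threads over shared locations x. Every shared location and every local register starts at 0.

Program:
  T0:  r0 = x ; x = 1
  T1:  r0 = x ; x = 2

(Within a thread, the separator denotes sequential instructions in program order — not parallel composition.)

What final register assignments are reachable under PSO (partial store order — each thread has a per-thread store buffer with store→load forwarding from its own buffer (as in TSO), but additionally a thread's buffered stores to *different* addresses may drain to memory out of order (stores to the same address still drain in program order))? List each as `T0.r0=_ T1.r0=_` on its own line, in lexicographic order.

outcome vector order: (T0.r0,T1.r0)
|PSO outcomes| = 3

T0.r0=0 T1.r0=0
T0.r0=0 T1.r0=1
T0.r0=2 T1.r0=0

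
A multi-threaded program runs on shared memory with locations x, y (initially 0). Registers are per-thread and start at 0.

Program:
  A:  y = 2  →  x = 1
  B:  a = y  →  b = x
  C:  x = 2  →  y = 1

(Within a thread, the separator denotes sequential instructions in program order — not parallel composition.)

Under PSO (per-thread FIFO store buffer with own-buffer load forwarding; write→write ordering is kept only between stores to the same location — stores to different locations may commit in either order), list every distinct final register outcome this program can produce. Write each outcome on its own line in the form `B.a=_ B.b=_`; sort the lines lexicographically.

B.a=0 B.b=0
B.a=0 B.b=1
B.a=0 B.b=2
B.a=1 B.b=0
B.a=1 B.b=1
B.a=1 B.b=2
B.a=2 B.b=0
B.a=2 B.b=1
B.a=2 B.b=2

outcome vector order: (B.a,B.b)
|PSO outcomes| = 9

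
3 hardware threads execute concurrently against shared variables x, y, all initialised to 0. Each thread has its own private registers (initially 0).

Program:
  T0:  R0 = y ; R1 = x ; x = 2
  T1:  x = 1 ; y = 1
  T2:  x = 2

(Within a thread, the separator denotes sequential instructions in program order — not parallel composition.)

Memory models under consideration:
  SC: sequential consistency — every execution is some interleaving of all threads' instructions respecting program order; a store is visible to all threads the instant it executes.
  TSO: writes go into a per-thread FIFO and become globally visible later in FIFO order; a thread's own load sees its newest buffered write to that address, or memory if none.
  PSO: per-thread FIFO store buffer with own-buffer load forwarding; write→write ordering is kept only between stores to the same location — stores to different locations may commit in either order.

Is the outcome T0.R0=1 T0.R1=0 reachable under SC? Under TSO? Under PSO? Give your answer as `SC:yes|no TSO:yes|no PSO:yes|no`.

SC:no TSO:no PSO:yes

outcome vector order: (T0.R0,T0.R1)
SC (5): 00; 01; 02; 11; 12
TSO (5): 00; 01; 02; 11; 12
PSO (6): 00; 01; 02; 10; 11; 12
target 10 ∈ {PSO}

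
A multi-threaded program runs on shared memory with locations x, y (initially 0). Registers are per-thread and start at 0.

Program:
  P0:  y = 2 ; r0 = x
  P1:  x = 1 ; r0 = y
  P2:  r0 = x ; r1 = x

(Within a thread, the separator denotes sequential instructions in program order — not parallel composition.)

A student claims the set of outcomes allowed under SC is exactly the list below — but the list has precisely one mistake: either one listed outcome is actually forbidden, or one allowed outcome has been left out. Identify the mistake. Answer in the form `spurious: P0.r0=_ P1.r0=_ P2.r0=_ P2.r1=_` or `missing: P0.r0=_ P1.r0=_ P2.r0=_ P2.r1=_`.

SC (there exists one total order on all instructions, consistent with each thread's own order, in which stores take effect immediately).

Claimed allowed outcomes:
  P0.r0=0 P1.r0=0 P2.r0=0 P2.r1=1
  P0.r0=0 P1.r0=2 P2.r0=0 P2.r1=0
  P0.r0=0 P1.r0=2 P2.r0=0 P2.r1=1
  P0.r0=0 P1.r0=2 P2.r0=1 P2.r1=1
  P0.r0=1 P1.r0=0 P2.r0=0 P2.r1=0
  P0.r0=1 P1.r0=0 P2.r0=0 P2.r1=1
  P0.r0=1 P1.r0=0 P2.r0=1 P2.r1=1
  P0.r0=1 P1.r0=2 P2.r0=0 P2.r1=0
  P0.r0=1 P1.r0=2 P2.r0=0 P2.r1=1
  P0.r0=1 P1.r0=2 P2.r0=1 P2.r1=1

outcome vector order: (P0.r0,P1.r0,P2.r0,P2.r1)
SC (9): <0 2 0 0>, <0 2 0 1>, <0 2 1 1>, <1 0 0 0>, <1 0 0 1>, <1 0 1 1>, <1 2 0 0>, <1 2 0 1>, <1 2 1 1>
claimed∖SC = {<0 0 0 1>}

spurious: P0.r0=0 P1.r0=0 P2.r0=0 P2.r1=1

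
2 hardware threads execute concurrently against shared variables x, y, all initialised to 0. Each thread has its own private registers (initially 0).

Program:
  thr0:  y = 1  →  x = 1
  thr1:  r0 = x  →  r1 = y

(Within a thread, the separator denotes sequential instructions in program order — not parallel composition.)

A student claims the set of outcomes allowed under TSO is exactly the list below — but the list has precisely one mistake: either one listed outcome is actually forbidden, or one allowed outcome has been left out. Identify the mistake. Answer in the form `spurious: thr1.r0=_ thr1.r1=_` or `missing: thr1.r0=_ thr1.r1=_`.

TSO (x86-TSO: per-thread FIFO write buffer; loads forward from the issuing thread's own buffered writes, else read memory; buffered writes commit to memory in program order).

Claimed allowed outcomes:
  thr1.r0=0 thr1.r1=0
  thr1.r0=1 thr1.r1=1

missing: thr1.r0=0 thr1.r1=1

outcome vector order: (thr1.r0,thr1.r1)
under TSO → (0,0), (0,1), (1,1)
TSO∖claimed = {(0,1)}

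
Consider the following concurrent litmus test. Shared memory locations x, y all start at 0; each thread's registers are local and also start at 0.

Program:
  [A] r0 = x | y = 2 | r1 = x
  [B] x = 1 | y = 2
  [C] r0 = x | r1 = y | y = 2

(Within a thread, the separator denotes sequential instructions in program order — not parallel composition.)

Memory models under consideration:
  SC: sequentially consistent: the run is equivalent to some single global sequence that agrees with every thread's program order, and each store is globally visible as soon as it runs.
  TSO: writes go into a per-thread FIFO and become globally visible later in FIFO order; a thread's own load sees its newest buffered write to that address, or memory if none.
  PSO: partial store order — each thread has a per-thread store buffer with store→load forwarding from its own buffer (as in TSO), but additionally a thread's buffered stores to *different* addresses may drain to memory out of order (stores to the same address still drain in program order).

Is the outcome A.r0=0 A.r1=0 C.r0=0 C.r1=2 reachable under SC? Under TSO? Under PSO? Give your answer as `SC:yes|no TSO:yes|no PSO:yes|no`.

SC:yes TSO:yes PSO:yes

outcome vector order: (A.r0,A.r1,C.r0,C.r1)
under SC → 0/0/0/0, 0/0/0/2, 0/0/1/2, 0/1/0/0, 0/1/0/2, 0/1/1/0, 0/1/1/2, 1/1/0/0, 1/1/0/2, 1/1/1/0, 1/1/1/2
under TSO → 0/0/0/0, 0/0/0/2, 0/0/1/0, 0/0/1/2, 0/1/0/0, 0/1/0/2, 0/1/1/0, 0/1/1/2, 1/1/0/0, 1/1/0/2, 1/1/1/0, 1/1/1/2
under PSO → 0/0/0/0, 0/0/0/2, 0/0/1/0, 0/0/1/2, 0/1/0/0, 0/1/0/2, 0/1/1/0, 0/1/1/2, 1/1/0/0, 1/1/0/2, 1/1/1/0, 1/1/1/2
target 0/0/0/2 ∈ {SC,TSO,PSO}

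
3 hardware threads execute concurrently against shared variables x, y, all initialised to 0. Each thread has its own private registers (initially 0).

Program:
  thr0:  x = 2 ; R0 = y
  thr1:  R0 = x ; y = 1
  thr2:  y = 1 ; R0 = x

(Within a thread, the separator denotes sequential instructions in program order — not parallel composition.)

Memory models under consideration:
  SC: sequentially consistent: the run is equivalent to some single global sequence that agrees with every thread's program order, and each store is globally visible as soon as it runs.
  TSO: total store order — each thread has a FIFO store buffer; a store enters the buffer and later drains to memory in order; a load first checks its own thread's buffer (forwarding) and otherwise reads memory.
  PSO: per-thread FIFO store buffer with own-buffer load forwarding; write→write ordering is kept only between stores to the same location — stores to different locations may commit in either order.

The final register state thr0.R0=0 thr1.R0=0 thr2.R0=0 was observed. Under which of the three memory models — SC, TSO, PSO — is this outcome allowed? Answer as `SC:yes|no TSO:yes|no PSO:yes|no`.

SC:no TSO:yes PSO:yes

outcome vector order: (thr0.R0,thr1.R0,thr2.R0)
[SC] allowed = {002; 022; 100; 102; 120; 122}
[TSO] allowed = {000; 002; 020; 022; 100; 102; 120; 122}
[PSO] allowed = {000; 002; 020; 022; 100; 102; 120; 122}
target 000 ∈ {TSO,PSO}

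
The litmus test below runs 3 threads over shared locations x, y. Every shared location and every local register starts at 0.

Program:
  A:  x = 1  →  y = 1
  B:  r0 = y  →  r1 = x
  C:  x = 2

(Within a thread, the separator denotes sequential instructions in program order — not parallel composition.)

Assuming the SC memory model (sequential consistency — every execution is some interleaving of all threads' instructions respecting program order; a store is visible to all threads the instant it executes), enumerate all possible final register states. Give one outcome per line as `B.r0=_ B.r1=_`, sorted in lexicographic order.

outcome vector order: (B.r0,B.r1)
|SC outcomes| = 5

B.r0=0 B.r1=0
B.r0=0 B.r1=1
B.r0=0 B.r1=2
B.r0=1 B.r1=1
B.r0=1 B.r1=2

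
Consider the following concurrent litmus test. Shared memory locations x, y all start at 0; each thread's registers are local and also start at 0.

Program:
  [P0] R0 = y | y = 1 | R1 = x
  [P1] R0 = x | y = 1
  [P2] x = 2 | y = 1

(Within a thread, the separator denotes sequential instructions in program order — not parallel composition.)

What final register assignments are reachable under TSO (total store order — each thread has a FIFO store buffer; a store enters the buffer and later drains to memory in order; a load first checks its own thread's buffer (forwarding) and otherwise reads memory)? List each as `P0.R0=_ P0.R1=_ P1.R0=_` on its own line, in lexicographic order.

outcome vector order: (P0.R0,P0.R1,P1.R0)
|TSO outcomes| = 7

P0.R0=0 P0.R1=0 P1.R0=0
P0.R0=0 P0.R1=0 P1.R0=2
P0.R0=0 P0.R1=2 P1.R0=0
P0.R0=0 P0.R1=2 P1.R0=2
P0.R0=1 P0.R1=0 P1.R0=0
P0.R0=1 P0.R1=2 P1.R0=0
P0.R0=1 P0.R1=2 P1.R0=2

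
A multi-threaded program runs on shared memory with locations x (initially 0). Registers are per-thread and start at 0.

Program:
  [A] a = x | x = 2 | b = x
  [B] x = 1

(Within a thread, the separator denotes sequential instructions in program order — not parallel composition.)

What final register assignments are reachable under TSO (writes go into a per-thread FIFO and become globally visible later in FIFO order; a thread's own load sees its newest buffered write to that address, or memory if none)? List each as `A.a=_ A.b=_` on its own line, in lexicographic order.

outcome vector order: (A.a,A.b)
|TSO outcomes| = 3

A.a=0 A.b=1
A.a=0 A.b=2
A.a=1 A.b=2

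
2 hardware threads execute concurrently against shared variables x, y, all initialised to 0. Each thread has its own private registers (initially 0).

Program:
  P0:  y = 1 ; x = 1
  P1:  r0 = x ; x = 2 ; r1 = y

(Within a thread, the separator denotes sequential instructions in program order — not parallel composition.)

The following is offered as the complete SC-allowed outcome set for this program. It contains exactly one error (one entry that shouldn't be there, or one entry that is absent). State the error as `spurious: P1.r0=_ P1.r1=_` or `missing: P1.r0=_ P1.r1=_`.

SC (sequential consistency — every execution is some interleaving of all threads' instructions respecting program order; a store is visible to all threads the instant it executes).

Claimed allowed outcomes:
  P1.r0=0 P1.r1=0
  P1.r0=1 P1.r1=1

outcome vector order: (P1.r0,P1.r1)
SC (3): <0 0>, <0 1>, <1 1>
SC∖claimed = {<0 1>}

missing: P1.r0=0 P1.r1=1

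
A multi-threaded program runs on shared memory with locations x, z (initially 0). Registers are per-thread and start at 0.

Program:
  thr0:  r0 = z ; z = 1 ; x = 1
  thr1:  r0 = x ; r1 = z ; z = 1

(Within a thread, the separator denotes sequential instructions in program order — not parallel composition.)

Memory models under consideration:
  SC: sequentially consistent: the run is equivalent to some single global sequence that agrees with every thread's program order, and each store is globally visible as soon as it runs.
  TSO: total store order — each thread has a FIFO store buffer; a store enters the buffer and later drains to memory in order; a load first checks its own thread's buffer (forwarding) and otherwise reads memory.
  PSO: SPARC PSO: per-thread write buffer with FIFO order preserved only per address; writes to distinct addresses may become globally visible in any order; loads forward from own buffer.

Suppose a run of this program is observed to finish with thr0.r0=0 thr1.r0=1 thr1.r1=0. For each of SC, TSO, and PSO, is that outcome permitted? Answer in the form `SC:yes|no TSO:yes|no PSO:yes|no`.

SC:no TSO:no PSO:yes

outcome vector order: (thr0.r0,thr1.r0,thr1.r1)
[SC] allowed = {0/0/0; 0/0/1; 0/1/1; 1/0/0}
[TSO] allowed = {0/0/0; 0/0/1; 0/1/1; 1/0/0}
[PSO] allowed = {0/0/0; 0/0/1; 0/1/0; 0/1/1; 1/0/0}
target 0/1/0 ∈ {PSO}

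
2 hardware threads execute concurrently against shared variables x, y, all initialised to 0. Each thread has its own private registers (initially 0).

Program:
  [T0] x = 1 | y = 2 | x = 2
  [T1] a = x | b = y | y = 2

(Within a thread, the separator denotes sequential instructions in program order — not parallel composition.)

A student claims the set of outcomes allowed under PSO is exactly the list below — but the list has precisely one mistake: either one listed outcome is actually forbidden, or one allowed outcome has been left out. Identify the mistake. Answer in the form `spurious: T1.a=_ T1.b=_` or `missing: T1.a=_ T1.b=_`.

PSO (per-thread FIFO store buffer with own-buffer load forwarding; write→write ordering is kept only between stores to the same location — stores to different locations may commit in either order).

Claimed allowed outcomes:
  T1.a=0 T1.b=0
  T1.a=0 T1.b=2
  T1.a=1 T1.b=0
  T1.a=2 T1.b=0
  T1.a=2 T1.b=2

outcome vector order: (T1.a,T1.b)
under PSO → <0 0>, <0 2>, <1 0>, <1 2>, <2 0>, <2 2>
PSO∖claimed = {<1 2>}

missing: T1.a=1 T1.b=2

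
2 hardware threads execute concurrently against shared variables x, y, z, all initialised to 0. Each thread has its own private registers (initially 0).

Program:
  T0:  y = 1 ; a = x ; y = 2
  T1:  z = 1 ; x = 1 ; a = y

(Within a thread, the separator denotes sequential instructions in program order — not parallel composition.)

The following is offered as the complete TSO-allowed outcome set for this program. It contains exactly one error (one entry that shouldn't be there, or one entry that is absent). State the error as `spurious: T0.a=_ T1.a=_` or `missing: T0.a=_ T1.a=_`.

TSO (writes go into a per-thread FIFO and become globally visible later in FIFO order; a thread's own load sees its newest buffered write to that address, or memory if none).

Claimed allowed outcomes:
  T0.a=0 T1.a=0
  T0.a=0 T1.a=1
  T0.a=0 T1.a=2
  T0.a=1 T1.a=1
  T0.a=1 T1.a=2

missing: T0.a=1 T1.a=0

outcome vector order: (T0.a,T1.a)
TSO (6): <0 0>; <0 1>; <0 2>; <1 0>; <1 1>; <1 2>
TSO∖claimed = {<1 0>}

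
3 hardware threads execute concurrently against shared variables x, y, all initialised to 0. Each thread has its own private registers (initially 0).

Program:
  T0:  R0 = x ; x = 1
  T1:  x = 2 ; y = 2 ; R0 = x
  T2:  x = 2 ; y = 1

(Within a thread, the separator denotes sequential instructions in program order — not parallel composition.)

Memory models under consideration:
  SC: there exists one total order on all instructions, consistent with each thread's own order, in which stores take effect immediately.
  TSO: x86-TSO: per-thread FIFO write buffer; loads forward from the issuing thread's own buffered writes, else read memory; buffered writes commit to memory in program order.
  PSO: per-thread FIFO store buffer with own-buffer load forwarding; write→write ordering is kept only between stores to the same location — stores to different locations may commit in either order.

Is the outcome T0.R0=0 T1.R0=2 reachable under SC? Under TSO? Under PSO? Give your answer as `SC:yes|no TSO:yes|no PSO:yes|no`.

outcome vector order: (T0.R0,T1.R0)
[SC] allowed = {0/1; 0/2; 2/1; 2/2}
[TSO] allowed = {0/1; 0/2; 2/1; 2/2}
[PSO] allowed = {0/1; 0/2; 2/1; 2/2}
target 0/2 ∈ {SC,TSO,PSO}

SC:yes TSO:yes PSO:yes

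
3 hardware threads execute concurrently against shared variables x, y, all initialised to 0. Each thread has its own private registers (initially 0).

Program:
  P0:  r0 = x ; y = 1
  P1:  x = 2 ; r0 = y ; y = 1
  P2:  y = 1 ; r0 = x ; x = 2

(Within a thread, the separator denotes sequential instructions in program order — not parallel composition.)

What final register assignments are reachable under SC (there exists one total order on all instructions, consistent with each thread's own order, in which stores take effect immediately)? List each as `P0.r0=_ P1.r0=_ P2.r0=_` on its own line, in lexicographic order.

P0.r0=0 P1.r0=0 P2.r0=2
P0.r0=0 P1.r0=1 P2.r0=0
P0.r0=0 P1.r0=1 P2.r0=2
P0.r0=2 P1.r0=0 P2.r0=2
P0.r0=2 P1.r0=1 P2.r0=0
P0.r0=2 P1.r0=1 P2.r0=2

outcome vector order: (P0.r0,P1.r0,P2.r0)
|SC outcomes| = 6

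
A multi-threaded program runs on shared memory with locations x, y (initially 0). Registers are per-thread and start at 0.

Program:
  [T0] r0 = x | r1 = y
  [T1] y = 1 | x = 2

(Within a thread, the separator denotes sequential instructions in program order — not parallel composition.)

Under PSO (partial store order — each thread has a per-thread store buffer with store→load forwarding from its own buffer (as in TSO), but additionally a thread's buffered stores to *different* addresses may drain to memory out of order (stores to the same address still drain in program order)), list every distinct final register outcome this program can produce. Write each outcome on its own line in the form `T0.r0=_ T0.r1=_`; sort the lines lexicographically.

T0.r0=0 T0.r1=0
T0.r0=0 T0.r1=1
T0.r0=2 T0.r1=0
T0.r0=2 T0.r1=1

outcome vector order: (T0.r0,T0.r1)
|PSO outcomes| = 4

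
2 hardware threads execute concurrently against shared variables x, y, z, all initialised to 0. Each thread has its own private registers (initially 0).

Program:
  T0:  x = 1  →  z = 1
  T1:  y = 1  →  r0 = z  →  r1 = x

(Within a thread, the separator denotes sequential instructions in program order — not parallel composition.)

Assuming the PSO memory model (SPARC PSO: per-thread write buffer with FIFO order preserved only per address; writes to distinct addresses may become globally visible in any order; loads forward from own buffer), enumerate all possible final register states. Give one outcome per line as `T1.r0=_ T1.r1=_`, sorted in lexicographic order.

T1.r0=0 T1.r1=0
T1.r0=0 T1.r1=1
T1.r0=1 T1.r1=0
T1.r0=1 T1.r1=1

outcome vector order: (T1.r0,T1.r1)
|PSO outcomes| = 4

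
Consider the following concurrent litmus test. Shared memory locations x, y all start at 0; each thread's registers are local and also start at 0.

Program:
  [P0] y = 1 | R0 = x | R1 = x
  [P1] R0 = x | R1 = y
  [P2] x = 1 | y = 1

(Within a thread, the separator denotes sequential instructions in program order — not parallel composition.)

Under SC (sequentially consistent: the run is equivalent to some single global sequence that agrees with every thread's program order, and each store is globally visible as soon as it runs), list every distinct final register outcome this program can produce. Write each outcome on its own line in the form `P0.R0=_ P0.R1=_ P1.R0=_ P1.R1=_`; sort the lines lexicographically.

P0.R0=0 P0.R1=0 P1.R0=0 P1.R1=0
P0.R0=0 P0.R1=0 P1.R0=0 P1.R1=1
P0.R0=0 P0.R1=0 P1.R0=1 P1.R1=1
P0.R0=0 P0.R1=1 P1.R0=0 P1.R1=0
P0.R0=0 P0.R1=1 P1.R0=0 P1.R1=1
P0.R0=0 P0.R1=1 P1.R0=1 P1.R1=1
P0.R0=1 P0.R1=1 P1.R0=0 P1.R1=0
P0.R0=1 P0.R1=1 P1.R0=0 P1.R1=1
P0.R0=1 P0.R1=1 P1.R0=1 P1.R1=0
P0.R0=1 P0.R1=1 P1.R0=1 P1.R1=1

outcome vector order: (P0.R0,P0.R1,P1.R0,P1.R1)
|SC outcomes| = 10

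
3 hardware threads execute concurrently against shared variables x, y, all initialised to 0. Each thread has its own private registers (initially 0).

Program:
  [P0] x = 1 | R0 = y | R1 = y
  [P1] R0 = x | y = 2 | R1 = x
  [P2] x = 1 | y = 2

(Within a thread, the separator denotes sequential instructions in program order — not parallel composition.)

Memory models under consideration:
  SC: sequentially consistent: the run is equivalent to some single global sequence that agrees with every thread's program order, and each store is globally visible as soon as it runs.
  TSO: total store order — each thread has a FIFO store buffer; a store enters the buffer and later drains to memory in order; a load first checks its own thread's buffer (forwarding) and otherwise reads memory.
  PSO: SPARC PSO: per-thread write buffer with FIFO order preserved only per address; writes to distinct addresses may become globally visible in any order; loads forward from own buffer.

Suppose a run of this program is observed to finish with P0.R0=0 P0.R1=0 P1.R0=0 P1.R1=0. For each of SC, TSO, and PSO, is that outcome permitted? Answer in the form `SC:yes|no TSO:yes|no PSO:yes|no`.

SC:no TSO:yes PSO:yes

outcome vector order: (P0.R0,P0.R1,P1.R0,P1.R1)
under SC → <0 0 0 1>, <0 0 1 1>, <0 2 0 1>, <0 2 1 1>, <2 2 0 0>, <2 2 0 1>, <2 2 1 1>
under TSO → <0 0 0 0>, <0 0 0 1>, <0 0 1 1>, <0 2 0 0>, <0 2 0 1>, <0 2 1 1>, <2 2 0 0>, <2 2 0 1>, <2 2 1 1>
under PSO → <0 0 0 0>, <0 0 0 1>, <0 0 1 1>, <0 2 0 0>, <0 2 0 1>, <0 2 1 1>, <2 2 0 0>, <2 2 0 1>, <2 2 1 1>
target <0 0 0 0> ∈ {TSO,PSO}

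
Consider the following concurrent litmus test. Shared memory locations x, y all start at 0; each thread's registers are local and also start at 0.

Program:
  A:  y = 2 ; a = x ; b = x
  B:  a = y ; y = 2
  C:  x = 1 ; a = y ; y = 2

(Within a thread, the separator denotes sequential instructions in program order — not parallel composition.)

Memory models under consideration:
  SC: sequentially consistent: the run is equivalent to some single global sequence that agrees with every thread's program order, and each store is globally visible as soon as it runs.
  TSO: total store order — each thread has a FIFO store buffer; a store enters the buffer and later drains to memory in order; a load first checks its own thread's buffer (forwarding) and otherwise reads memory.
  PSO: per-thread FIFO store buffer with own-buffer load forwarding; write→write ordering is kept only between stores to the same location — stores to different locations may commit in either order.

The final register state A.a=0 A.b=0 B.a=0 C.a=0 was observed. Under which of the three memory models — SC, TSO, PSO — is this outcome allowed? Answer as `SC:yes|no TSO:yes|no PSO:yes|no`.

outcome vector order: (A.a,A.b,B.a,C.a)
under SC → 0/0/0/2; 0/0/2/2; 0/1/0/2; 0/1/2/2; 1/1/0/0; 1/1/0/2; 1/1/2/0; 1/1/2/2
under TSO → 0/0/0/0; 0/0/0/2; 0/0/2/0; 0/0/2/2; 0/1/0/0; 0/1/0/2; 0/1/2/0; 0/1/2/2; 1/1/0/0; 1/1/0/2; 1/1/2/0; 1/1/2/2
under PSO → 0/0/0/0; 0/0/0/2; 0/0/2/0; 0/0/2/2; 0/1/0/0; 0/1/0/2; 0/1/2/0; 0/1/2/2; 1/1/0/0; 1/1/0/2; 1/1/2/0; 1/1/2/2
target 0/0/0/0 ∈ {TSO,PSO}

SC:no TSO:yes PSO:yes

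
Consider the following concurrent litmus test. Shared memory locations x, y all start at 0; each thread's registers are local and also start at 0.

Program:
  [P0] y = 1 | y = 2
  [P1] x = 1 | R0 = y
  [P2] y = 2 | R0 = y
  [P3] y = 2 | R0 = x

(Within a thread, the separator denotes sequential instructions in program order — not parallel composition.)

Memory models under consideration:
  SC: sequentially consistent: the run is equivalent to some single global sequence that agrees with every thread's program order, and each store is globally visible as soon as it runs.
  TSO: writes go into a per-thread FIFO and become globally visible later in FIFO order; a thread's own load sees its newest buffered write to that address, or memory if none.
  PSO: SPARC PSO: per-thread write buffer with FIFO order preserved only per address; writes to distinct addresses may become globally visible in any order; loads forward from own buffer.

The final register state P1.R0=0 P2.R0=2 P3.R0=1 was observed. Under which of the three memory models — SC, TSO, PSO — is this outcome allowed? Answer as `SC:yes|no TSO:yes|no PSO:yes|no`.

SC:yes TSO:yes PSO:yes

outcome vector order: (P1.R0,P2.R0,P3.R0)
SC: 10 outcomes — {(0,1,1), (0,2,1), (1,1,0), (1,1,1), (1,2,0), (1,2,1), (2,1,0), (2,1,1), (2,2,0), (2,2,1)}
TSO: 12 outcomes — {(0,1,0), (0,1,1), (0,2,0), (0,2,1), (1,1,0), (1,1,1), (1,2,0), (1,2,1), (2,1,0), (2,1,1), (2,2,0), (2,2,1)}
PSO: 12 outcomes — {(0,1,0), (0,1,1), (0,2,0), (0,2,1), (1,1,0), (1,1,1), (1,2,0), (1,2,1), (2,1,0), (2,1,1), (2,2,0), (2,2,1)}
target (0,2,1) ∈ {SC,TSO,PSO}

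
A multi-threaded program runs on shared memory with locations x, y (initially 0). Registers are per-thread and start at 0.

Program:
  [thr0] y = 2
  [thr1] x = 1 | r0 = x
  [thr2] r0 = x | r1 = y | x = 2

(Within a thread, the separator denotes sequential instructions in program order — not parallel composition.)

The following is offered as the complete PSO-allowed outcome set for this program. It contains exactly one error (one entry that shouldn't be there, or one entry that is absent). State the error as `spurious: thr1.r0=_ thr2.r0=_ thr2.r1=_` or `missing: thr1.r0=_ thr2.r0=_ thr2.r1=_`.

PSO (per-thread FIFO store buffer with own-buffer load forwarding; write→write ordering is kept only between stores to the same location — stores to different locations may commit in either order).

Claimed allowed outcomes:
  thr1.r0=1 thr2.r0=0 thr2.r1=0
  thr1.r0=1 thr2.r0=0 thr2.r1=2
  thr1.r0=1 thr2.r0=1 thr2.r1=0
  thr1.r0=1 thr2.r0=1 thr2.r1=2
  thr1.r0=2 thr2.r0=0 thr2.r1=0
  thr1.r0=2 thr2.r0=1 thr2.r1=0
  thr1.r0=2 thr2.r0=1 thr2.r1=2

missing: thr1.r0=2 thr2.r0=0 thr2.r1=2

outcome vector order: (thr1.r0,thr2.r0,thr2.r1)
[PSO] allowed = {<1 0 0>; <1 0 2>; <1 1 0>; <1 1 2>; <2 0 0>; <2 0 2>; <2 1 0>; <2 1 2>}
PSO∖claimed = {<2 0 2>}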